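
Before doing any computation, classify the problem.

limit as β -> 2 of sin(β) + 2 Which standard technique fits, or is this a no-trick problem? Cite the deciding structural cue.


Technique: no special technique — the expression is continuous at the evaluation point — substitute directly; no indeterminate form appears.


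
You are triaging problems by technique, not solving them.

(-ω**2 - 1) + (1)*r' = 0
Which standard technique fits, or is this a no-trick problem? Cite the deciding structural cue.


Method: no special technique — solved for the derivative, r never appears on the right — this is a direct integration in ω, not a differential-equations problem at heart.


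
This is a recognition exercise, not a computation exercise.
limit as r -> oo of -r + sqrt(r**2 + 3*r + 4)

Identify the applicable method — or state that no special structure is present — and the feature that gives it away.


Diagnosis: conjugate multiplication — this difference gives up after one conjugate multiplication — the radical structure cancels against its conjugate.


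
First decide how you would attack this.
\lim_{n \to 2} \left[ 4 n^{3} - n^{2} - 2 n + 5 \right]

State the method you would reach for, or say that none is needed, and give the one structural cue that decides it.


Method: no special technique — the expression is continuous at the evaluation point — substitute directly; no indeterminate form appears.


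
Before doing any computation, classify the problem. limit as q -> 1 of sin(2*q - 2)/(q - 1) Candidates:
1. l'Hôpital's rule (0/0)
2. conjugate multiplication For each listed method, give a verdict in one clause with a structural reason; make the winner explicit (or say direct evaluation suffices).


Method: l'Hôpital's rule (0/0) — plug in 1: top and bottom both hit zero, so differentiate each and retry. One could equally expand both pieces locally and compare leading terms; the rule does that in one stroke.
- l'Hôpital's rule (0/0) — a fit — the right tool for this form.
- conjugate multiplication — rationalization has no target — no divergent radical difference appears.


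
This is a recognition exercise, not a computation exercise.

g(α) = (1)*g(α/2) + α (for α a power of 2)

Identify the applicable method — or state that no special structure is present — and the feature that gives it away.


Verdict: the master substitution — a divide-and-conquer shape: argument α/2, so change variables with α = 2^m and solve the linear version.


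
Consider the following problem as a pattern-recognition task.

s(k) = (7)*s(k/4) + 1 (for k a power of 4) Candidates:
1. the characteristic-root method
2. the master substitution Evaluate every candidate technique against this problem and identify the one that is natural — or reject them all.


Technique: the master substitution — the argument k/4 divides the index by 4; the standard k = 4^m substitution converts it to a constant-shift recurrence.
- the characteristic-root method: a divided-index call is not the fixed-shift linear shape that characteristic roots solve.
- the master substitution — yes — fits the structure here.


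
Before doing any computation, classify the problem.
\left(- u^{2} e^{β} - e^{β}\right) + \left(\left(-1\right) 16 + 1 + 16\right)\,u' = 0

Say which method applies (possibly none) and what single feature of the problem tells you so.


Verdict: separation of variables — all dependence on the two variables factors apart, the defining separable shape.


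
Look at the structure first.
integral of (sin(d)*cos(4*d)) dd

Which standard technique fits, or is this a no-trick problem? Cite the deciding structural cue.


Technique: a trigonometric identity — sin(d)*cos(4*d) is a beat pattern — rewrite the product as a sum of single-frequency waves before integrating.


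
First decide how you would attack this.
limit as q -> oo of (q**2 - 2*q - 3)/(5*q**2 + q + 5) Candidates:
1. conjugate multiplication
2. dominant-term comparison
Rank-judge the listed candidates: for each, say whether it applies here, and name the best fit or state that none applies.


Technique: dominant-term comparison — divide by the highest power of q present: lower-order terms vanish and the dominant ratio remains.
- conjugate multiplication: multiplying by a conjugate would not remove any indeterminacy here.
- dominant-term comparison: applicable, and directly so.


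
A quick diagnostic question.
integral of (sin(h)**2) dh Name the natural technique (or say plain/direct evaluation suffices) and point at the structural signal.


Method: a trigonometric identity — reduce sin(h)**2 with the power-reduction formula and the integral becomes first-degree trigonometry.


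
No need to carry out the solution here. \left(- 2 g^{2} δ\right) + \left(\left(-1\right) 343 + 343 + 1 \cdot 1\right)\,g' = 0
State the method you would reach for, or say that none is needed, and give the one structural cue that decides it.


Technique: separation of variables — all dependence on the two variables factors apart, the defining separable shape.


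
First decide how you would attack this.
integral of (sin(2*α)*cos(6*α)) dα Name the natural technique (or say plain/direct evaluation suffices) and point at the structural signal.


Method: a trigonometric identity — mixed-frequency products such as sin(2*α)*cos(6*α) are designed for the product-to-sum formula.


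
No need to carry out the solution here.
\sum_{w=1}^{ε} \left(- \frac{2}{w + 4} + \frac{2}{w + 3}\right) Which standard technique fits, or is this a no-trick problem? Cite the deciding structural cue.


Verdict: telescoping — write out three consecutive terms and watch the interior cancel: the advanced copy one term subtracts reappears as the very next term's leading piece, pair after pair.


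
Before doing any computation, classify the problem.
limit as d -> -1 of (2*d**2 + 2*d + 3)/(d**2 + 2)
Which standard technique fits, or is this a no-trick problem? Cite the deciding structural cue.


Diagnosis: no special technique — the expression is continuous at -1 — substitute and evaluate; no indeterminate form appears.


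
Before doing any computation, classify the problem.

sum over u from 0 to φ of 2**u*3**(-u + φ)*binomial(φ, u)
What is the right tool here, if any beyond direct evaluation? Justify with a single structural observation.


Verdict: the binomial theorem — the summand is term u of a binomial expansion in 2 and 3; the whole sum is a single power.


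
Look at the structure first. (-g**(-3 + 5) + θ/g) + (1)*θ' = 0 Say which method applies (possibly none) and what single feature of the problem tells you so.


Diagnosis: a linear integrating factor — the unknown enters only to the first power against a nonzero forcing term — the integrating-factor template applies directly.


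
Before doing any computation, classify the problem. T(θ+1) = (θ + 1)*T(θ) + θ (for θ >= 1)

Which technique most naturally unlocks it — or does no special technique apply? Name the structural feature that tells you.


Method: a summation factor — normalize by the running product of θ + 1: the left side becomes a difference, and differences sum.


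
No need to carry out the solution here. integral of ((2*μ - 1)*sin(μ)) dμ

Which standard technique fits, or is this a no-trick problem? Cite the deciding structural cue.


Best approach: integration by parts — a polynomial 2*μ - 1 against the kernel sin(μ) is the signature bounded-ladder case for integration by parts.


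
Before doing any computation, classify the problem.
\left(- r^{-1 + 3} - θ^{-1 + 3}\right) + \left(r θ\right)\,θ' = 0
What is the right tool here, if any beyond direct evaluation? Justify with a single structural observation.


Technique: the homogeneous substitution — scaling r and θ together leaves the slope fixed — it depends only on θ/r, so substitute the ratio. A Bernoulli rewrite works here as the equation stands — the homogeneous substitution is the more immediate reading.


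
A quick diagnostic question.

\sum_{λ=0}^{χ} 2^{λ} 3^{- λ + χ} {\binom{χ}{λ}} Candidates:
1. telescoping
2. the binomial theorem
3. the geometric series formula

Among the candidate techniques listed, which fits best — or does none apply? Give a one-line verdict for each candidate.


Diagnosis: the binomial theorem — binomial coefficients against complementary powers of 2 and 3: recognize the binomial expansion and resum.
- telescoping — as presented, consecutive terms share no shifted copy to cancel against — no rewrite is on display to change that.
- the binomial theorem — applicable, and directly so.
- the geometric series formula — no single multiplier carries one term to the next throughout the sum.


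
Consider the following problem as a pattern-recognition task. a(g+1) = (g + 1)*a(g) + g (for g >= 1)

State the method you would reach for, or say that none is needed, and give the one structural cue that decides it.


Technique: a summation factor — one-term recursion with variable weight g + 1 is solved by product normalization, not by root-finding.


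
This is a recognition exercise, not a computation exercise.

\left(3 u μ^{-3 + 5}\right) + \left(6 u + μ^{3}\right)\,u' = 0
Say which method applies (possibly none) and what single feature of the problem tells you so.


Method: the exact-equation method — because the two cross partials coincide, the form is conservative as written — recover its potential in (μ, u).


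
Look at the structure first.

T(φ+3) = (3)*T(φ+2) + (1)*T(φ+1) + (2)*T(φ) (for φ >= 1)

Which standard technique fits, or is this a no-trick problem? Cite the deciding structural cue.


Diagnosis: the characteristic-root method — because shifting φ leaves the equation's coefficients unchanged, exponential trials reduce it to algebra.


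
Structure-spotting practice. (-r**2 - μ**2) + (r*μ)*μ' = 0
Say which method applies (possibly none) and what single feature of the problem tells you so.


Verdict: the homogeneous substitution — scaling r and μ together leaves the slope fixed — it depends only on μ/r, so substitute the ratio. This doubles as a Bernoulli equation in the unknown as written; the homogeneous route needs no setup at all.


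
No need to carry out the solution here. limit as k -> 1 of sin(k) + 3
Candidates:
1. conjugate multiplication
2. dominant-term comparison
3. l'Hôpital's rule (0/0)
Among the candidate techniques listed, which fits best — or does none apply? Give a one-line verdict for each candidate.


Method: no special technique — nothing blocks direct substitution at 1: plug in and finish.
- conjugate multiplication — multiplying by a conjugate would not remove any indeterminacy here.
- dominant-term comparison: no dominant power emerges to decide the limit by degree comparison.
- l'Hôpital's rule (0/0): substituting the point produces a determinate value, not a 0 over 0 clash.


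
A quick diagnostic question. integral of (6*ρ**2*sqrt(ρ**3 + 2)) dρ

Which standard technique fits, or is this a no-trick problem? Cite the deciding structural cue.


Technique: u-substitution — structure check: outer function, inner expression ρ**3 + 2, inner derivative as a factor — the classic u = ρ**3 + 2 pattern.


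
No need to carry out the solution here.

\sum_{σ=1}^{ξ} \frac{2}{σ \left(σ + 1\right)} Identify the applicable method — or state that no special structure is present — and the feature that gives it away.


Verdict: telescoping — integer-spaced poles in \frac{2}{σ \left(σ + 1\right)} are the telescoping signature in disguise.


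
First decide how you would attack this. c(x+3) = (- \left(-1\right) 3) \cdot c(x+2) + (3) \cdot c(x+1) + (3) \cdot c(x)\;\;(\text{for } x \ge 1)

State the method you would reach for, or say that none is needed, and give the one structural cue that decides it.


Technique: the characteristic-root method — constant coefficients and linearity mean the ansatz r^x reduces it to solving the characteristic polynomial.


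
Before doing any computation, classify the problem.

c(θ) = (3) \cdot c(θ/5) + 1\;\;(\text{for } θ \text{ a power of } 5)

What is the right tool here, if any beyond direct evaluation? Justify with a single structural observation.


Diagnosis: the master substitution — treat m = log base 5 of θ as the new clock: one recursion step advances m by one while θ scales by 5.


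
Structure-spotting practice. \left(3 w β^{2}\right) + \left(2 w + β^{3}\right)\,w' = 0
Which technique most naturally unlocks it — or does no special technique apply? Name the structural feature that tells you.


Method: the exact-equation method — check exactness first: here it holds (3 w β^{2}, 2 w + β^{3} have matching cross partials), so no integrating factor is needed.


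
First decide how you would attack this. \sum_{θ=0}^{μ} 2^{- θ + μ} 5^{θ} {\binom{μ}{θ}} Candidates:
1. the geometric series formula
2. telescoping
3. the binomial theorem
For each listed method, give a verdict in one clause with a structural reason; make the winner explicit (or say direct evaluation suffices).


Verdict: the binomial theorem — the binomial coefficients weight matched powers of 5 and 2, which is exactly the expansion of a binomial power.
- the geometric series formula — the ratio of consecutive terms depends on the index.
- telescoping: as presented, consecutive terms share no shifted copy to cancel against — no rewrite is on display to change that.
- the binomial theorem: yes — fits the structure here.


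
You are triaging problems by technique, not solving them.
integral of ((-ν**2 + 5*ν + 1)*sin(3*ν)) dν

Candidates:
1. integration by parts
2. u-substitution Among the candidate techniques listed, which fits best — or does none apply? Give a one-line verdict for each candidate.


Technique: integration by parts — -ν**2 + 5*ν + 1 dies after finitely many derivatives while sin(3*ν) cycles under integration — the tabular/parts setup.
- integration by parts: yes, a natural case for it.
- u-substitution: no subexpression of the integrand serves as a whole-integral substitution inner — individual terms may offer their own, but none carries its derivative as a factor of the full integrand; a working change of variable would have to be constructed from outside the expression.


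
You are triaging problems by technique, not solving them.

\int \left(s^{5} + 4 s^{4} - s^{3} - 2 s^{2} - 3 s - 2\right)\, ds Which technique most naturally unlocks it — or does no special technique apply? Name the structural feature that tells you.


Method: no special technique — every term is a constant multiple of a power of s; term-wise power-rule integration needs no preliminary transformation.


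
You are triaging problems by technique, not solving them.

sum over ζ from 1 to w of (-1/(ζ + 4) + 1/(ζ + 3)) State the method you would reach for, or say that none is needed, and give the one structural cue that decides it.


Verdict: telescoping — this sum is a zipper: each term contributes 1/(ζ + 3) and removes the next index's value, which the following term puts back, closing term by term.


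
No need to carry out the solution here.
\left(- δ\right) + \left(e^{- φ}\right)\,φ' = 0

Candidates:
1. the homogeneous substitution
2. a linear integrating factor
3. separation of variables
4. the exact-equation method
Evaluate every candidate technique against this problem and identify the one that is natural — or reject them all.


Best approach: separation of variables — solved for the derivative, the right side splits multiplicatively into a function of each variable alone — divide and integrate each side.
- the homogeneous substitution — solved for the derivative, the right side changes under joint scaling of the two variables.
- a linear integrating factor: the unknown enters nonlinearly (through a power, a denominator, or a transcendental function), which the linear integrating-factor recipe cannot absorb as-is — any repair would come from a preliminary substitution, not the factor.
- separation of variables — yes — fits the structure here.
- the exact-equation method — the cross-partial test holds only vacuously — each coefficient lives in its own variable, so the exactness machinery reads no structure the split form does not already show.


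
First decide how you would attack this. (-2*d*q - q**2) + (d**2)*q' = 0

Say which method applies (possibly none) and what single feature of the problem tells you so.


Best approach: the homogeneous substitution — scaling d and q together leaves the slope fixed — it depends only on q/d, so substitute the ratio. A Bernoulli rewrite works here as the equation stands — the homogeneous substitution is the more immediate reading.


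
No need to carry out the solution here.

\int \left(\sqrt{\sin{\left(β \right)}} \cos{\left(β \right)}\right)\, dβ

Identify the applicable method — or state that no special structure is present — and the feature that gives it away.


Method: u-substitution — read it as f(\sin{\left(β \right)}) times a constant multiple of d(\sin{\left(β \right)}): one substitution, u = \sin{\left(β \right)}, finishes it.


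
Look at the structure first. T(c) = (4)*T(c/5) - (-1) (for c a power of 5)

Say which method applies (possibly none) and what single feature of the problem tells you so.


Method: the master substitution — treat m = log base 5 of c as the new clock: one recursion step advances m by one while c scales by 5.


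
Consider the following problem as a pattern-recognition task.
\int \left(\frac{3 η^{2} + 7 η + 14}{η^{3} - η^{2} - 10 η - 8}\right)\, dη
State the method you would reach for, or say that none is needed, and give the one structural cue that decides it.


Diagnosis: partial fractions — the denominator η^{3} - η^{2} - 10 η - 8 factors, so the quotient decomposes into elementary partial fractions term by term.


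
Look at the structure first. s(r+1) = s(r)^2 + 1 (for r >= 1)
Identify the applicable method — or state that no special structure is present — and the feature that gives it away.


Technique: no special technique — the unknown enters the rule nonlinearly, not as a weighted sum — no linear method is even well-posed.


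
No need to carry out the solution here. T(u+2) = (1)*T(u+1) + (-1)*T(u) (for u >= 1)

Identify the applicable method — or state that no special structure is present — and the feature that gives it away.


Technique: the characteristic-root method — constant coefficients and linearity mean the ansatz r^u reduces it to solving the characteristic polynomial.


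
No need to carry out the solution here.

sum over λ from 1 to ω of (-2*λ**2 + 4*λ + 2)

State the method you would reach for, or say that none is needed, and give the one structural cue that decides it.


Best approach: no special technique — Faulhaber territory: sum each constant-multiple power of λ with its closed-form formula, no trick required.


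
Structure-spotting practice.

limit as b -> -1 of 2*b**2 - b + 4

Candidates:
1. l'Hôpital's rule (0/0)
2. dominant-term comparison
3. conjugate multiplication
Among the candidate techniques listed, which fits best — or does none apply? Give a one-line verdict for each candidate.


Verdict: no special technique — no denominator vanishes and nothing blows up at -1: direct substitution is the whole computation.
- l'Hôpital's rule (0/0): substituting the point produces a determinate value, not a 0 over 0 clash.
- dominant-term comparison: this limit is not decided by comparing polynomial growth at infinity.
- conjugate multiplication: there are no radicals in tension whose conjugate would simplify matters.


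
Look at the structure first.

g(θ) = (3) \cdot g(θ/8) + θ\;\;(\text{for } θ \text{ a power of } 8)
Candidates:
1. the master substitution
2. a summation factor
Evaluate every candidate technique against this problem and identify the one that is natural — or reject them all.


Method: the master substitution — the argument contracts 8-fold per step: reindex θ exponentially and solve the linear recurrence in the new index.
- the master substitution — yes — fits the structure here.
- a summation factor — a divided-index call is outside the fixed-shift first-order family a summation factor normalizes.


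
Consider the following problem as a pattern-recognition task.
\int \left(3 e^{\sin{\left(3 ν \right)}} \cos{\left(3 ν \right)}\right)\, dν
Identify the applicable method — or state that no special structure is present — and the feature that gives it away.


Verdict: u-substitution — collected, the integrand has one factor that is, up to a constant, the derivative of an inner expression the rest depends on — substitute for that inner expression.


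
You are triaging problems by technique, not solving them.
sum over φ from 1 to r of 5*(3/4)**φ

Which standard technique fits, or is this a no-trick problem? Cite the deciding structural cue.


Technique: the geometric series formula — check a ratio of consecutive terms: it is 3/4, independent of the index, so the geometric formula closes the sum.


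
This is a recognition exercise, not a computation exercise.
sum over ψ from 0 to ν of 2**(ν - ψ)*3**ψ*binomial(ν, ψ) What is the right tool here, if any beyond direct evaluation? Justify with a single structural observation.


Verdict: the binomial theorem — terms weighting binomial(ν, ψ) against matched powers of 3 and 2 reassemble into (3 + 2)^ν by the binomial theorem.


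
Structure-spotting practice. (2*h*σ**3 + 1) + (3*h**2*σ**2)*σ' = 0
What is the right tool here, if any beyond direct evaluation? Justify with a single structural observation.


Verdict: the exact-equation method — check exactness first: here it holds (2*h*σ**3 + 1, 3*h**2*σ**2 have matching cross partials), so no integrating factor is needed.


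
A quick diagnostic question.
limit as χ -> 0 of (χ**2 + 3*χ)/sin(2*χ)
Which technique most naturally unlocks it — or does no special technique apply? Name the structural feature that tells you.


Method: l'Hôpital's rule (0/0) — the 0/0 form at 0 is the signature situation for l'Hôpital's rule. The standard small-argument limits would also carry it; the rule is the systematic route.


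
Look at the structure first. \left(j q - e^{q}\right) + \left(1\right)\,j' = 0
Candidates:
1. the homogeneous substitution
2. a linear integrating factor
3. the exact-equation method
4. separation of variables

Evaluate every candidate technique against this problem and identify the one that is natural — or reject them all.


Method: a linear integrating factor — the unknown enters only to the first power against a nonzero forcing term — the integrating-factor template applies directly.
- the homogeneous substitution: the ratio of the variables does not determine the slope.
- a linear integrating factor: yes — fits the structure here.
- the exact-equation method: exactness fails on the nose — the mixed partials do not match.
- separation of variables — no algebra isolates the independent variable on one side and the unknown on the other.


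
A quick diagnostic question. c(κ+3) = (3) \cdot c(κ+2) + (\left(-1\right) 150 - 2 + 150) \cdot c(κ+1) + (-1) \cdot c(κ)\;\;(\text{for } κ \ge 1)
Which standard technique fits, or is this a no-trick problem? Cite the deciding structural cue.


Diagnosis: the characteristic-root method — shift-invariance with fixed coefficients calls for exponential trials; the characteristic polynomial finds every r^κ.


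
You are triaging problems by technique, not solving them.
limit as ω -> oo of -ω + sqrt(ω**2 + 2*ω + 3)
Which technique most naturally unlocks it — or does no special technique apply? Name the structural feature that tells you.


Verdict: conjugate multiplication — both pieces blow up but their difference is finite; the conjugate trick rationalizes sqrt(ω**2 + 2*ω + 3) - ω.


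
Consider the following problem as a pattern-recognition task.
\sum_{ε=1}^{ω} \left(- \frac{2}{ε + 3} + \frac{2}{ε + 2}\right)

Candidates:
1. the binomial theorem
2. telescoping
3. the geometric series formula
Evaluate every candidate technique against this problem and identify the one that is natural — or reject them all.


Method: telescoping — the generic term is a one-step difference of \frac{2}{ε + 2}, so partial sums shortcut to endpoint evaluation.
- the binomial theorem: no binomial coefficients pair up with complementary powers here.
- telescoping — applies; the problem has the shape this method handles.
- the geometric series formula — no single multiplier carries one term to the next throughout the sum.


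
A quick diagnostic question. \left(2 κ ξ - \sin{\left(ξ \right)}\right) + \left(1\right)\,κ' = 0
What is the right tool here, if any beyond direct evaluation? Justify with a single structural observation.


Technique: a linear integrating factor — linear in the unknown with genuine forcing: multiply through by the exponential of the integrated coefficient and the left side closes into one derivative.


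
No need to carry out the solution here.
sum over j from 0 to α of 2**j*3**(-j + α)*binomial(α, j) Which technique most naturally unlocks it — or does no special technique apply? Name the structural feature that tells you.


Diagnosis: the binomial theorem — binomial coefficients against complementary powers of 2 and 3: recognize the binomial expansion and resum.


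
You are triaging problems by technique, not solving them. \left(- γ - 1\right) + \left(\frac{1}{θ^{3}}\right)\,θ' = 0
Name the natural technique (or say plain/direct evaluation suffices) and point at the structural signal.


Diagnosis: separation of variables — one side of the product carries the independent variable, the other the unknown — the textbook separation shape. The equation is exact as it stands too — a potential function exists — though separation reads the split structure directly.


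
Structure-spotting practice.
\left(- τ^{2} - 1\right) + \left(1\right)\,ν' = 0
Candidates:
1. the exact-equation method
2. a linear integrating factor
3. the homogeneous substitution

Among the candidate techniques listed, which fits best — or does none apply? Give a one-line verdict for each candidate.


Technique: no special technique — the slope is a function of τ alone, so integrate both sides directly.
- the exact-equation method — the unknown never enters the equation — exactness holds emptily, with nothing for the method to add.
- a linear integrating factor — the linear template holds only trivially here (the unknown is absent, so the coefficient is zero) — the method is not the natural label.
- the homogeneous substitution: the slope is not a function of the ratio of the variables alone.


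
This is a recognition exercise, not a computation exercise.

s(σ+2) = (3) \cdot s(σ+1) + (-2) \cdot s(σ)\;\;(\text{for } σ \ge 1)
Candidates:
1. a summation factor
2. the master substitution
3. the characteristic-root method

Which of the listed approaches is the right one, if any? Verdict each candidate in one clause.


Verdict: the characteristic-root method — no index-dependence in the weights and nothing inhomogeneous: classic characteristic-equation setup.
- a summation factor: the recurrence reaches back more than one step, outside the first-order family a summation factor normalizes.
- the master substitution: with no divided-index recursive call, reindexing by powers of a base buys nothing.
- the characteristic-root method — applicable, and directly so.


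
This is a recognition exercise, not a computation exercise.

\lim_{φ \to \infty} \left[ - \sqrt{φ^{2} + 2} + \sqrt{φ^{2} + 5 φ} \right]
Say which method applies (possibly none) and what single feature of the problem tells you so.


Diagnosis: conjugate multiplication — \sqrt{φ^{2} + 5 φ} and \sqrt{φ^{2} + 2} both blow up, but their difference is tame once the conjugate rationalizes it.


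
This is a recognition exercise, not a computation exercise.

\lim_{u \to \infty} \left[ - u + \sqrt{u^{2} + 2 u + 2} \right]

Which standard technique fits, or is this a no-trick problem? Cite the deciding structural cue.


Technique: conjugate multiplication — neither \sqrt{u^{2} + 2 u + 2} nor u converges alone, so rewrite their difference as a conjugate-rationalized quotient first.


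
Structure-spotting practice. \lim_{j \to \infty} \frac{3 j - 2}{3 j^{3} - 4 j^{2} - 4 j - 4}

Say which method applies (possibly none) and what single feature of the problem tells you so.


Technique: dominant-term comparison — as j grows, only the highest-degree terms matter — compare leading terms and read the limit off. Viewed as a single quotient this is an ∞/∞ form — an at-infinity application of l'Hôpital's rule would also resolve it; comparing leading growth reads the answer without differentiating.


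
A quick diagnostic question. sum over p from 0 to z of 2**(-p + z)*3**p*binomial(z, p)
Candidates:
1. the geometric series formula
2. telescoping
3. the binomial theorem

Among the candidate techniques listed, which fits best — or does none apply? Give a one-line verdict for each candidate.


Method: the binomial theorem — the binomial coefficients weight matched powers of 3 and 2, which is exactly the expansion of a binomial power.
- the geometric series formula: there is no constant term-to-term ratio.
- telescoping: in the displayed form, no term reappears at a neighboring index to cancel against.
- the binomial theorem: applicable, and directly so.


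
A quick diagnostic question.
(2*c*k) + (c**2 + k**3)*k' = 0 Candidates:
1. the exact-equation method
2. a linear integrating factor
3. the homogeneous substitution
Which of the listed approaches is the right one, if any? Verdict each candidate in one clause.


Method: the exact-equation method — the mixed-partials test passes for 2*c*k and c**2 + k**3, so a potential function exists as presented.
- the exact-equation method: applicable, and directly so.
- a linear integrating factor: the unknown enters nonlinearly (through a power, a denominator, or a transcendental function), which the linear integrating-factor recipe cannot absorb as-is — any repair would come from a preliminary substitution, not the factor.
- the homogeneous substitution — the ratio substitution does not collapse this equation.


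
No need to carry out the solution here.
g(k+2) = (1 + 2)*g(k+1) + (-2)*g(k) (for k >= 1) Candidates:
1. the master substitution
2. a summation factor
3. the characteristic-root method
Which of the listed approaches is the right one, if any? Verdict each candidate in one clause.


Diagnosis: the characteristic-root method — no index-dependence in the weights and nothing inhomogeneous: classic characteristic-equation setup.
- the master substitution — no fixed divisor shrinks the index between calls.
- a summation factor: a summation factor telescopes one-step recursions; this one carries higher-order memory.
- the characteristic-root method: yes — fits the structure here.


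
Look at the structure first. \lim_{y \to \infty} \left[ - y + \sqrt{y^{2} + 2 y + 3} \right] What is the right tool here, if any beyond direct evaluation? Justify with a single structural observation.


Verdict: conjugate multiplication — infinity minus infinity with a radical in play — multiply by the conjugate so the divergences of \sqrt{y^{2} + 2 y + 3} and y annihilate.


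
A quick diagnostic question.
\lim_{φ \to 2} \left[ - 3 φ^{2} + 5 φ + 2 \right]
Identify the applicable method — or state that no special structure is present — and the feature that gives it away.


Technique: no special technique — no denominator vanishes and nothing blows up at 2: direct substitution is the whole computation.


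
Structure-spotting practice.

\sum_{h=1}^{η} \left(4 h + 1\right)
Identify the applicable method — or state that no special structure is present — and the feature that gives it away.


Verdict: no special technique — this is bookkeeping, not technique: standard formulas for sums of constant-multiple powers of h apply termwise.


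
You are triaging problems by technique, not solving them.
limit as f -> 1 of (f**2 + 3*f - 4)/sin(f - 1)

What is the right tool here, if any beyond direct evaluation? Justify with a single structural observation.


Diagnosis: l'Hôpital's rule (0/0) — both numerator and denominator vanish at 1: the genuine 0/0 indeterminate that l'Hôpital exists for. Expanding numerator and denominator to first order gives the same value — the rule automates exactly that.


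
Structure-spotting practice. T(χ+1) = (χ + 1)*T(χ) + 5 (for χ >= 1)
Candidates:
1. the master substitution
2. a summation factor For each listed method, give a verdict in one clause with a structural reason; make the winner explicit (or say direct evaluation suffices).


Method: a summation factor — rescale the sequence by the product of the weights χ + 1 so far — the recurrence collapses to a plain running sum.
- the master substitution — there is no divide-the-index recursive argument.
- a summation factor — yes — fits the structure here.


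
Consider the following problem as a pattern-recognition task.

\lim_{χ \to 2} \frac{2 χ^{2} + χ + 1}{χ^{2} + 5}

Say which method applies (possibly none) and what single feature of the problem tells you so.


Best approach: no special technique — no zero denominators, no indeterminate clash at 2 — substitute and read off the value.


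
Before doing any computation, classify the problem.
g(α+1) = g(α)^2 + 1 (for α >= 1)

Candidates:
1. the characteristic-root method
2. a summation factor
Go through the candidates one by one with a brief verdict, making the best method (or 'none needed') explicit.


Technique: no special technique — the map from one term to the next is curved, not linear, so linear closed-form machinery does not attach.
- the characteristic-root method — nonlinearity rules out exponential-mode superposition from the start.
- a summation factor: no summation factor applies — the rule is not linear in the sequence values.


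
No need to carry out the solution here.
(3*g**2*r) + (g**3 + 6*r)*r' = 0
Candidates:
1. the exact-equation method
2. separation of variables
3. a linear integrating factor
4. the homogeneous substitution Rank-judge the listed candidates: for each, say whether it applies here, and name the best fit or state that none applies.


Technique: the exact-equation method — this form is already the differential of something: the matching mixed partials of 3*g**2*r and g**3 + 6*r prove it.
- the exact-equation method — a fit — the right tool for this form.
- separation of variables — the two dependences do not factor apart.
- a linear integrating factor: a nonlinear term in the unknown puts this outside the integrating-factor template.
- the homogeneous substitution — the ratio substitution does not collapse this equation.


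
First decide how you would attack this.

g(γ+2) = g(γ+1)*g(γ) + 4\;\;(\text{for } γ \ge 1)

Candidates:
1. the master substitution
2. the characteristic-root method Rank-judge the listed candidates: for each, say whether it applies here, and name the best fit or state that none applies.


Technique: no special technique — this one you iterate or analyze qualitatively: the nonlinearity defeats linear solution methods.
- the master substitution — this is shift-type recursion, outside the divide-and-conquer template.
- the characteristic-root method: nonlinearity rules out exponential-mode superposition from the start.


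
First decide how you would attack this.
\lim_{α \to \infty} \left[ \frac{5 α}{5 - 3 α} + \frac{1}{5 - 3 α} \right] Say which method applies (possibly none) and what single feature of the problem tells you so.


Diagnosis: dominant-term comparison — divide by the highest power of α present: lower-order terms vanish and the dominant ratio remains. Viewed as a single quotient this is an ∞/∞ form — an at-infinity application of l'Hôpital's rule would also resolve it; comparing leading growth reads the answer without differentiating.


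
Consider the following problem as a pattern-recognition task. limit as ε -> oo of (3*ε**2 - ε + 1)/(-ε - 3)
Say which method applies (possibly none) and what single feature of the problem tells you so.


Verdict: dominant-term comparison — as ε grows, only the highest-degree terms matter — compare leading terms and read the limit off. l'Hôpital's at-infinity variant applies to the expression viewed as a single quotient; the leading-term comparison is the direct route.


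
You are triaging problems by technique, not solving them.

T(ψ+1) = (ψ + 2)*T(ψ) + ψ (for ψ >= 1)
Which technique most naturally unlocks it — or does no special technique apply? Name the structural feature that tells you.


Verdict: a summation factor — it is first-order linear but the coefficient ψ + 2 depends on the index, so multiply through by a summation factor to telescope it.


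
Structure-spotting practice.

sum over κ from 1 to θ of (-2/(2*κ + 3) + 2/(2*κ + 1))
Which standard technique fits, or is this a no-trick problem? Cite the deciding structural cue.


Technique: telescoping — each term adds 2/(2*κ + 1) and subtracts the same expression advanced one index; that subtracted piece cancels against the next term's added copy — only the boundary terms survive.


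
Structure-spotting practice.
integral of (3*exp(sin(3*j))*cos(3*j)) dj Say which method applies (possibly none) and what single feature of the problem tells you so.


Best approach: u-substitution — collected, the integrand has one factor that is, up to a constant, the derivative of an inner expression the rest depends on — substitute for that inner expression.


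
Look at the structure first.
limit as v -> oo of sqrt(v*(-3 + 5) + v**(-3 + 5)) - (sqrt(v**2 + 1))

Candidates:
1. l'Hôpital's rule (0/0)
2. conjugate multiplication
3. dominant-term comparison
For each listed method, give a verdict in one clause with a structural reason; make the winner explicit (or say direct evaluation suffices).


Best approach: conjugate multiplication — an infinity-minus-infinity difference with a surviving radical — multiply by the conjugate to cancel the divergence.
- l'Hôpital's rule (0/0) — the expression is a difference driving to ∞ − ∞, not a 0/0 quotient — there is no ratio for the rule to differentiate.
- conjugate multiplication — yes, a natural case for it.
- dominant-term comparison: this limit is not decided by comparing polynomial growth at infinity.


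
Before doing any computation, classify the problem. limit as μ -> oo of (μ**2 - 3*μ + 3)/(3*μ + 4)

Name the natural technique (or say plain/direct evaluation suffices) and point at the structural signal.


Technique: dominant-term comparison — growth-rate triage: the leading powers of μ decide the limit, everything else is noise. As a single quotient, the ∞/∞ shape would yield to repeated differentiation as well — the growth comparison gets there in one look.


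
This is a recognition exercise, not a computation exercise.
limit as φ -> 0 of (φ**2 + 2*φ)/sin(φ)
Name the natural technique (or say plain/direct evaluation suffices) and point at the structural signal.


Diagnosis: l'Hôpital's rule (0/0) — substituting 0 gives 0 over 0; differentiate top and bottom once and re-evaluate. The standard small-argument limits would also carry it; the rule is the systematic route.


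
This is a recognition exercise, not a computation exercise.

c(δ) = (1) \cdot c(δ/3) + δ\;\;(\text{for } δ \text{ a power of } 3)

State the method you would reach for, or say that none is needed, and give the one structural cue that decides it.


Best approach: the master substitution — the argument shrinks by the factor 3, so measure the index on a logarithmic scale and the recursion becomes a shift.
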